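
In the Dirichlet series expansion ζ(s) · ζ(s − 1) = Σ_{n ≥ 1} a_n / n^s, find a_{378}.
σ(378) = 960

In the product (Σ m^0/m^s)(Σ k / k^s) = Σ (Σ_{d | n} d) / n^s, the coefficient of 1/n^s is σ(n) = Σ_{d | n} d. For n = 378, divisors are [1, 2, 3, 6, 7, 9, 14, 18, 21, 27, 42, 54, 63, 126, 189, 378]; summing: σ(378) = 960.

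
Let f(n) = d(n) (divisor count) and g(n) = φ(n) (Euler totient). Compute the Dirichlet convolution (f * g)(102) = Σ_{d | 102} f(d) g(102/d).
(d * φ)(102) = 216

Divisors of 102: [1, 2, 3, 6, 17, 34, 51, 102]. For each d | 102:
  d = 1: d(1) · φ(102/1) = 1 · 32 = 32
  d = 2: d(2) · φ(102/2) = 2 · 32 = 64
  d = 3: d(3) · φ(102/3) = 2 · 16 = 32
  d = 6: d(6) · φ(102/6) = 4 · 16 = 64
  d = 17: d(17) · φ(102/17) = 2 · 2 = 4
  d = 34: d(34) · φ(102/34) = 4 · 2 = 8
  d = 51: d(51) · φ(102/51) = 4 · 1 = 4
  d = 102: d(102) · φ(102/102) = 8 · 1 = 8
Summing: (d * φ)(102) = 32 + 64 + 32 + 64 + 4 + 8 + 4 + 8 = 216.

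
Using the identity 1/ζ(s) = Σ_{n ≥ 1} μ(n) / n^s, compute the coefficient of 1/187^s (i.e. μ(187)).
μ(187) = 1

Factor n = 187 = 11 · 17. μ(n) = 0 if any exponent ≥ 2 (not squarefree); otherwise μ(n) = (−1)^{ω(n)} where ω(n) is the number of distinct prime factors. Applying: μ(187) = 1.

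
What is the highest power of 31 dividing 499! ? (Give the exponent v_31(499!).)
v_31(499!) = 16

Legendre's formula: v_p(n!) = Σ_{k ≥ 1} ⌊n / p^k⌋. For p = 31, n = 499, the terms are:
  ⌊499/31^1⌋ = ⌊499/31⌋ = 16
(the next term ⌊499/31^2⌋ = 0, terminating the sum). Summing: v_31(499!) = 16 = 16.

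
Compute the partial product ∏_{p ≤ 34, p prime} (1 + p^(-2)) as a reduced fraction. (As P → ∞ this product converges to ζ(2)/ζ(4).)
∏ = 7292191856800000/4827887490090357

The primes p ≤ 34 are [2, 3, 5, 7, 11, 13, 17, 19, 23, 29, 31]. For each, (1 + 1/p^2) = (p^2 + 1)/p^2. Multiplying these fractions over p ∈ [2, 3, 5, 7, 11, 13, 17, 19, 23, 29, 31] gives 7292191856800000/4827887490090357. (In the limit P → ∞ this tends to ζ(2)/ζ(4).)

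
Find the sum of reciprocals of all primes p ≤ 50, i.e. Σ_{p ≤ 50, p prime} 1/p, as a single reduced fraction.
Σ 1/p = 1021729465586766997/614889782588491410

π(50) = 15, so the primes ≤ 50 are [2, 3, 5, 7, 11, 13, 17, 19, 23, 29, 31, 37, 41, 43, 47]. Summing 1/p over these primes: 1021729465586766997/614889782588491410 ≈ 1.6616. Mertens estimate ln ln(50) + 0.2615 ≈ 1.6256.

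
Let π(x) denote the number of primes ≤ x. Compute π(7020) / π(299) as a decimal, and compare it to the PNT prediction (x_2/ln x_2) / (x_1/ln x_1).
π(7020)/π(299) = 903/62 ≈ 14.5645;  PNT prediction ≈ 15.1116.

π(299) = 62 and π(7020) = 903, so π(7020)/π(299) ≈ 14.5645. The PNT-predicted ratio is (7020/ln(7020)) / (299/ln(299)) ≈ 15.1116. The two agree to within a few percent, as expected.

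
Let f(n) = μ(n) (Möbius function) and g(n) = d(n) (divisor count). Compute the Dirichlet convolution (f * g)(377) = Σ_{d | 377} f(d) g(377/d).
(μ * d)(377) = 1

Divisors of 377: [1, 13, 29, 377]. For each d | 377:
  d = 1: μ(1) · d(377/1) = 1 · 4 = 4
  d = 13: μ(13) · d(377/13) = -1 · 2 = -2
  d = 29: μ(29) · d(377/29) = -1 · 2 = -2
  d = 377: μ(377) · d(377/377) = 1 · 1 = 1
Summing: (μ * d)(377) = 4 + -2 + -2 + 1 = 1.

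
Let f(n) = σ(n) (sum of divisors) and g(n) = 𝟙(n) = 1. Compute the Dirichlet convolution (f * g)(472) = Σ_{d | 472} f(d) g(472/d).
(σ * 𝟙)(472) = 1586

Divisors of 472: [1, 2, 4, 8, 59, 118, 236, 472]. For each d | 472:
  d = 1: σ(1) · 𝟙(472/1) = 1 · 1 = 1
  d = 2: σ(2) · 𝟙(472/2) = 3 · 1 = 3
  d = 4: σ(4) · 𝟙(472/4) = 7 · 1 = 7
  d = 8: σ(8) · 𝟙(472/8) = 15 · 1 = 15
  d = 59: σ(59) · 𝟙(472/59) = 60 · 1 = 60
  d = 118: σ(118) · 𝟙(472/118) = 180 · 1 = 180
  d = 236: σ(236) · 𝟙(472/236) = 420 · 1 = 420
  d = 472: σ(472) · 𝟙(472/472) = 900 · 1 = 900
Summing: (σ * 𝟙)(472) = 1 + 3 + 7 + 15 + 60 + 180 + 420 + 900 = 1586.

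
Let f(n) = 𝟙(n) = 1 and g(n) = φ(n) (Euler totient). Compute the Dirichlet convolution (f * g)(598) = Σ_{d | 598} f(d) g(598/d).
(𝟙 * φ)(598) = 598

Divisors of 598: [1, 2, 13, 23, 26, 46, 299, 598]. For each d | 598:
  d = 1: 𝟙(1) · φ(598/1) = 1 · 264 = 264
  d = 2: 𝟙(2) · φ(598/2) = 1 · 264 = 264
  d = 13: 𝟙(13) · φ(598/13) = 1 · 22 = 22
  d = 23: 𝟙(23) · φ(598/23) = 1 · 12 = 12
  d = 26: 𝟙(26) · φ(598/26) = 1 · 22 = 22
  d = 46: 𝟙(46) · φ(598/46) = 1 · 12 = 12
  d = 299: 𝟙(299) · φ(598/299) = 1 · 1 = 1
  d = 598: 𝟙(598) · φ(598/598) = 1 · 1 = 1
Summing: (𝟙 * φ)(598) = 264 + 264 + 22 + 12 + 22 + 12 + 1 + 1 = 598.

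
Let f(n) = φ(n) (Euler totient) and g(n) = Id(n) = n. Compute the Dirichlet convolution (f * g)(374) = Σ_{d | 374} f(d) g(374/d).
(φ * Id)(374) = 2079

Divisors of 374: [1, 2, 11, 17, 22, 34, 187, 374]. For each d | 374:
  d = 1: φ(1) · Id(374/1) = 1 · 374 = 374
  d = 2: φ(2) · Id(374/2) = 1 · 187 = 187
  d = 11: φ(11) · Id(374/11) = 10 · 34 = 340
  d = 17: φ(17) · Id(374/17) = 16 · 22 = 352
  d = 22: φ(22) · Id(374/22) = 10 · 17 = 170
  d = 34: φ(34) · Id(374/34) = 16 · 11 = 176
  d = 187: φ(187) · Id(374/187) = 160 · 2 = 320
  d = 374: φ(374) · Id(374/374) = 160 · 1 = 160
Summing: (φ * Id)(374) = 374 + 187 + 340 + 352 + 170 + 176 + 320 + 160 = 2079.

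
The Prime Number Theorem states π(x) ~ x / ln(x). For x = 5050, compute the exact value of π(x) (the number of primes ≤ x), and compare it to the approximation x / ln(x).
π(5050) = 675;  x/ln(x) ≈ 592.23;  relative error ≈ 12.26%.

Directly count primes up to 5050: π(5050) = 675. The PNT approximation gives 5050/ln(5050) ≈ 5050/8.52714 ≈ 592.23. Relative error (π(x) − x/ln(x)) / π(x) ≈ 12.26%; the approximation is known to undercount slightly (Li(x) is a better estimate).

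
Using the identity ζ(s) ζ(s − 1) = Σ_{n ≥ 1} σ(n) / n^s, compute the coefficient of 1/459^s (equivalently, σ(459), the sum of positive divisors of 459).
σ(459) = 720

In the product (Σ m^0/m^s)(Σ k / k^s) = Σ (Σ_{d | n} d) / n^s, the coefficient of 1/n^s is σ(n) = Σ_{d | n} d. For n = 459, divisors are [1, 3, 9, 17, 27, 51, 153, 459]; summing: σ(459) = 720.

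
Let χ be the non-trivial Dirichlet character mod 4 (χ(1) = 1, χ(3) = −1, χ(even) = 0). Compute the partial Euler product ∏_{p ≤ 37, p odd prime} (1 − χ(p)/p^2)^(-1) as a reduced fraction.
∏ = 136633422149134339/149104402366464000

The odd primes p ≤ 37 are [3, 5, 7, 11, 13, 17, 19, 23, 29, 31, 37]. For each, χ(p) = 1 if p ≡ 1 mod 4, χ(p) = −1 if p ≡ 3 mod 4. Taking (1 − χ(p)/p^2)^(-1) = p^2/(p^2 − χ(p)): (1 − (-1)/3^2)^(-1) · (1 − (1)/5^2)^(-1) · (1 − (-1)/7^2)^(-1) · (1 − (-1)/11^2)^(-1) · (1 − (1)/13^2)^(-1) · (1 − (1)/17^2)^(-1) · (1 − (-1)/19^2)^(-1) · (1 − (-1)/23^2)^(-1) · (1 − (1)/29^2)^(-1) · (1 − (-1)/31^2)^(-1) · (1 − (1)/37^2)^(-1) = 136633422149134339/149104402366464000.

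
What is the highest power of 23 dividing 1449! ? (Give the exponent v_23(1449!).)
v_23(1449!) = 65

Legendre's formula: v_p(n!) = Σ_{k ≥ 1} ⌊n / p^k⌋. For p = 23, n = 1449, the terms are:
  ⌊1449/23^1⌋ = ⌊1449/23⌋ = 63
  ⌊1449/23^2⌋ = ⌊1449/529⌋ = 2
(the next term ⌊1449/23^3⌋ = 0, terminating the sum). Summing: v_23(1449!) = 63 + 2 = 65.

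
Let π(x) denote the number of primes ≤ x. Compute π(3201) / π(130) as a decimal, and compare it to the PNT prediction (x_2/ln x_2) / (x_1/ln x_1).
π(3201)/π(130) = 452/31 ≈ 14.5806;  PNT prediction ≈ 14.8495.

π(130) = 31 and π(3201) = 452, so π(3201)/π(130) ≈ 14.5806. The PNT-predicted ratio is (3201/ln(3201)) / (130/ln(130)) ≈ 14.8495. The two agree to within a few percent, as expected.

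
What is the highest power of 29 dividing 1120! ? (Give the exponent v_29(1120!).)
v_29(1120!) = 39

Legendre's formula: v_p(n!) = Σ_{k ≥ 1} ⌊n / p^k⌋. For p = 29, n = 1120, the terms are:
  ⌊1120/29^1⌋ = ⌊1120/29⌋ = 38
  ⌊1120/29^2⌋ = ⌊1120/841⌋ = 1
(the next term ⌊1120/29^3⌋ = 0, terminating the sum). Summing: v_29(1120!) = 38 + 1 = 39.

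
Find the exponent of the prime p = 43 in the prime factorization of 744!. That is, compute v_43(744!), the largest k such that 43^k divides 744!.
v_43(744!) = 17

Legendre's formula: v_p(n!) = Σ_{k ≥ 1} ⌊n / p^k⌋. For p = 43, n = 744, the terms are:
  ⌊744/43^1⌋ = ⌊744/43⌋ = 17
(the next term ⌊744/43^2⌋ = 0, terminating the sum). Summing: v_43(744!) = 17 = 17.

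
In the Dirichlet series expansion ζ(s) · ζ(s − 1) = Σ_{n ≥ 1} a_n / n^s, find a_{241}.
σ(241) = 242

In the product (Σ m^0/m^s)(Σ k / k^s) = Σ (Σ_{d | n} d) / n^s, the coefficient of 1/n^s is σ(n) = Σ_{d | n} d. For n = 241, divisors are [1, 241]; summing: σ(241) = 242.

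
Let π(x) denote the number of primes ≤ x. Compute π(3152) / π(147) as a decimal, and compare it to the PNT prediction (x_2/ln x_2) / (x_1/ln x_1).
π(3152)/π(147) = 446/34 ≈ 13.1176;  PNT prediction ≈ 13.2831.

π(147) = 34 and π(3152) = 446, so π(3152)/π(147) ≈ 13.1176. The PNT-predicted ratio is (3152/ln(3152)) / (147/ln(147)) ≈ 13.2831. The two agree to within a few percent, as expected.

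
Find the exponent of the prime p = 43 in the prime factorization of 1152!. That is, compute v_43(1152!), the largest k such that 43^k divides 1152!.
v_43(1152!) = 26

Legendre's formula: v_p(n!) = Σ_{k ≥ 1} ⌊n / p^k⌋. For p = 43, n = 1152, the terms are:
  ⌊1152/43^1⌋ = ⌊1152/43⌋ = 26
(the next term ⌊1152/43^2⌋ = 0, terminating the sum). Summing: v_43(1152!) = 26 = 26.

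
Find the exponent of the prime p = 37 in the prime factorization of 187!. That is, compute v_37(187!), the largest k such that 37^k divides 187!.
v_37(187!) = 5

Legendre's formula: v_p(n!) = Σ_{k ≥ 1} ⌊n / p^k⌋. For p = 37, n = 187, the terms are:
  ⌊187/37^1⌋ = ⌊187/37⌋ = 5
(the next term ⌊187/37^2⌋ = 0, terminating the sum). Summing: v_37(187!) = 5 = 5.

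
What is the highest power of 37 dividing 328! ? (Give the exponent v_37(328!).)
v_37(328!) = 8

Legendre's formula: v_p(n!) = Σ_{k ≥ 1} ⌊n / p^k⌋. For p = 37, n = 328, the terms are:
  ⌊328/37^1⌋ = ⌊328/37⌋ = 8
(the next term ⌊328/37^2⌋ = 0, terminating the sum). Summing: v_37(328!) = 8 = 8.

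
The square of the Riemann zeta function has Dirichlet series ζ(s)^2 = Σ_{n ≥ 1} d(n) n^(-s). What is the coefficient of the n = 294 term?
d(294) = 12

ζ(s)^2 = (Σ 1/m^s)(Σ 1/k^s). The coefficient of 1/n^s in the product is the number of ordered pairs (m, k) with mk = n, which equals d(n). For n = 294, divisors are [1, 2, 3, 6, 7, 14, 21, 42, 49, 98, 147, 294], so d(294) = 12.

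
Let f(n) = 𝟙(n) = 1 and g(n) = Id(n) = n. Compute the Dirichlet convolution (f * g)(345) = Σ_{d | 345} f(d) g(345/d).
(𝟙 * Id)(345) = 576

Divisors of 345: [1, 3, 5, 15, 23, 69, 115, 345]. For each d | 345:
  d = 1: 𝟙(1) · Id(345/1) = 1 · 345 = 345
  d = 3: 𝟙(3) · Id(345/3) = 1 · 115 = 115
  d = 5: 𝟙(5) · Id(345/5) = 1 · 69 = 69
  d = 15: 𝟙(15) · Id(345/15) = 1 · 23 = 23
  d = 23: 𝟙(23) · Id(345/23) = 1 · 15 = 15
  d = 69: 𝟙(69) · Id(345/69) = 1 · 5 = 5
  d = 115: 𝟙(115) · Id(345/115) = 1 · 3 = 3
  d = 345: 𝟙(345) · Id(345/345) = 1 · 1 = 1
Summing: (𝟙 * Id)(345) = 345 + 115 + 69 + 23 + 15 + 5 + 3 + 1 = 576.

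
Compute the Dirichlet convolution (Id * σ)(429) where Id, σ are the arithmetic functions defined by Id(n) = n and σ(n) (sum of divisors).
(Id * σ)(429) = 4347

Divisors of 429: [1, 3, 11, 13, 33, 39, 143, 429]. For each d | 429:
  d = 1: Id(1) · σ(429/1) = 1 · 672 = 672
  d = 3: Id(3) · σ(429/3) = 3 · 168 = 504
  d = 11: Id(11) · σ(429/11) = 11 · 56 = 616
  d = 13: Id(13) · σ(429/13) = 13 · 48 = 624
  d = 33: Id(33) · σ(429/33) = 33 · 14 = 462
  d = 39: Id(39) · σ(429/39) = 39 · 12 = 468
  d = 143: Id(143) · σ(429/143) = 143 · 4 = 572
  d = 429: Id(429) · σ(429/429) = 429 · 1 = 429
Summing: (Id * σ)(429) = 672 + 504 + 616 + 624 + 462 + 468 + 572 + 429 = 4347.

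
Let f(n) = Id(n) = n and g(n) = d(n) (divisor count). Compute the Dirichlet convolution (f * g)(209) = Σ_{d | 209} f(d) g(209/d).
(Id * d)(209) = 273

Divisors of 209: [1, 11, 19, 209]. For each d | 209:
  d = 1: Id(1) · d(209/1) = 1 · 4 = 4
  d = 11: Id(11) · d(209/11) = 11 · 2 = 22
  d = 19: Id(19) · d(209/19) = 19 · 2 = 38
  d = 209: Id(209) · d(209/209) = 209 · 1 = 209
Summing: (Id * d)(209) = 4 + 22 + 38 + 209 = 273.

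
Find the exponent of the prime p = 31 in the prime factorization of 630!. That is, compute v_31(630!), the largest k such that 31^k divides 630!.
v_31(630!) = 20

Legendre's formula: v_p(n!) = Σ_{k ≥ 1} ⌊n / p^k⌋. For p = 31, n = 630, the terms are:
  ⌊630/31^1⌋ = ⌊630/31⌋ = 20
(the next term ⌊630/31^2⌋ = 0, terminating the sum). Summing: v_31(630!) = 20 = 20.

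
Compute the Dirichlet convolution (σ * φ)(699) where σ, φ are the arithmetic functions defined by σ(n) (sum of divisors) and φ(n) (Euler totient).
(σ * φ)(699) = 2796

Divisors of 699: [1, 3, 233, 699]. For each d | 699:
  d = 1: σ(1) · φ(699/1) = 1 · 464 = 464
  d = 3: σ(3) · φ(699/3) = 4 · 232 = 928
  d = 233: σ(233) · φ(699/233) = 234 · 2 = 468
  d = 699: σ(699) · φ(699/699) = 936 · 1 = 936
Summing: (σ * φ)(699) = 464 + 928 + 468 + 936 = 2796.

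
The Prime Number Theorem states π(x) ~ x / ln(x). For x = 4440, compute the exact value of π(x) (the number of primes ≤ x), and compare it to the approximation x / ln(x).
π(4440) = 602;  x/ln(x) ≈ 528.67;  relative error ≈ 12.18%.

Directly count primes up to 4440: π(4440) = 602. The PNT approximation gives 4440/ln(4440) ≈ 4440/8.39841 ≈ 528.67. Relative error (π(x) − x/ln(x)) / π(x) ≈ 12.18%; the approximation is known to undercount slightly (Li(x) is a better estimate).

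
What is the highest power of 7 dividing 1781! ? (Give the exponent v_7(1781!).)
v_7(1781!) = 295

Legendre's formula: v_p(n!) = Σ_{k ≥ 1} ⌊n / p^k⌋. For p = 7, n = 1781, the terms are:
  ⌊1781/7^1⌋ = ⌊1781/7⌋ = 254
  ⌊1781/7^2⌋ = ⌊1781/49⌋ = 36
  ⌊1781/7^3⌋ = ⌊1781/343⌋ = 5
(the next term ⌊1781/7^4⌋ = 0, terminating the sum). Summing: v_7(1781!) = 254 + 36 + 5 = 295.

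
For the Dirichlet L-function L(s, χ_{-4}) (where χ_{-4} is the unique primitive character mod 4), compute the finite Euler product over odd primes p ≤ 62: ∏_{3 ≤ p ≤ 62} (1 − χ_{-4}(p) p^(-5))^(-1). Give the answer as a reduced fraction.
∏ = 478212334295798677259125227573990358291095208018494528428976877948999059062284551009530475199/480056794509206891424767146601704797711651986953735424570384919662551238689346859653136384000

The odd primes p ≤ 62 are [3, 5, 7, 11, 13, 17, 19, 23, 29, 31, 37, 41, 43, 47, 53, 59, 61]. For each, χ(p) = 1 if p ≡ 1 mod 4, χ(p) = −1 if p ≡ 3 mod 4. Taking (1 − χ(p)/p^5)^(-1) = p^5/(p^5 − χ(p)): (1 − (-1)/3^5)^(-1) · (1 − (1)/5^5)^(-1) · (1 − (-1)/7^5)^(-1) · (1 − (-1)/11^5)^(-1) · (1 − (1)/13^5)^(-1) · (1 − (1)/17^5)^(-1) · (1 − (-1)/19^5)^(-1) · (1 − (-1)/23^5)^(-1) · (1 − (1)/29^5)^(-1) · (1 − (-1)/31^5)^(-1) · (1 − (1)/37^5)^(-1) · (1 − (1)/41^5)^(-1) · (1 − (-1)/43^5)^(-1) · (1 − (-1)/47^5)^(-1) · (1 − (1)/53^5)^(-1) · (1 − (-1)/59^5)^(-1) · (1 − (1)/61^5)^(-1) = 478212334295798677259125227573990358291095208018494528428976877948999059062284551009530475199/480056794509206891424767146601704797711651986953735424570384919662551238689346859653136384000.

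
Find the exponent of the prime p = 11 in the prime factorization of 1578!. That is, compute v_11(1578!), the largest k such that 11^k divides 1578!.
v_11(1578!) = 157

Legendre's formula: v_p(n!) = Σ_{k ≥ 1} ⌊n / p^k⌋. For p = 11, n = 1578, the terms are:
  ⌊1578/11^1⌋ = ⌊1578/11⌋ = 143
  ⌊1578/11^2⌋ = ⌊1578/121⌋ = 13
  ⌊1578/11^3⌋ = ⌊1578/1331⌋ = 1
(the next term ⌊1578/11^4⌋ = 0, terminating the sum). Summing: v_11(1578!) = 143 + 13 + 1 = 157.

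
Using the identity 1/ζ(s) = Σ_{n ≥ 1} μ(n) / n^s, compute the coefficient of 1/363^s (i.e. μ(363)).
μ(363) = 0

Factor n = 363 = 3 · 11^2. μ(n) = 0 if any exponent ≥ 2 (not squarefree); otherwise μ(n) = (−1)^{ω(n)} where ω(n) is the number of distinct prime factors. Applying: μ(363) = 0.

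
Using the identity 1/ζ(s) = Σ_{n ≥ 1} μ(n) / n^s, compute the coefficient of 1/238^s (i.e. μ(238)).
μ(238) = -1

Factor n = 238 = 2 · 7 · 17. μ(n) = 0 if any exponent ≥ 2 (not squarefree); otherwise μ(n) = (−1)^{ω(n)} where ω(n) is the number of distinct prime factors. Applying: μ(238) = -1.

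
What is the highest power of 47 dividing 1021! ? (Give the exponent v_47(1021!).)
v_47(1021!) = 21

Legendre's formula: v_p(n!) = Σ_{k ≥ 1} ⌊n / p^k⌋. For p = 47, n = 1021, the terms are:
  ⌊1021/47^1⌋ = ⌊1021/47⌋ = 21
(the next term ⌊1021/47^2⌋ = 0, terminating the sum). Summing: v_47(1021!) = 21 = 21.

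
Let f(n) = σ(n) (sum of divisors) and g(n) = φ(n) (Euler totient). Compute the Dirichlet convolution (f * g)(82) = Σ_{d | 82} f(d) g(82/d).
(σ * φ)(82) = 328

Divisors of 82: [1, 2, 41, 82]. For each d | 82:
  d = 1: σ(1) · φ(82/1) = 1 · 40 = 40
  d = 2: σ(2) · φ(82/2) = 3 · 40 = 120
  d = 41: σ(41) · φ(82/41) = 42 · 1 = 42
  d = 82: σ(82) · φ(82/82) = 126 · 1 = 126
Summing: (σ * φ)(82) = 40 + 120 + 42 + 126 = 328.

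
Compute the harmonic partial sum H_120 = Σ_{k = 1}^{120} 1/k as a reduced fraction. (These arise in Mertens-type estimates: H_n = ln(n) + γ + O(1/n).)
H_120 = 18661952910524692834612799443020757786224277983797/3475956553913558034594585593659201286533187398464

Direct summation: H_120 = 1 + 1/2 + ... + 1/120. The least common denominator is lcm(1, ..., 120) = 955888052326228459513511038256280353796626534577600; over this denominator the numerator is 955888052326228459513511038256280353796626534577600 + 477944026163114229756755519128140176898313267288800 + 318629350775409486504503679418760117932208844859200 + 238972013081557114878377759564070088449156633644400 + 191177610465245691902702207651256070759325306915520 + 159314675387704743252251839709380058966104422429600 + 136555436046604065644787291179468621970946647796800 + 119486006540778557439188879782035044224578316822200 + 106209783591803162168167893139586705977402948286400 + 95588805232622845951351103825628035379662653457760 + 86898913847838950864864639841480032163329684961600 + 79657337693852371626125919854690029483052211214800 + 73529850178940650731808541404329257984355887275200 + 68277718023302032822393645589734310985473323898400 + 63725870155081897300900735883752023586441768971840 + 59743003270389278719594439891017522112289158411100 + 56228708960366379971383002250369432576272149092800 + 53104891795901581084083946569793352988701474143200 + 50309897490854129448079528329277913357717186030400 + 47794402616311422975675551912814017689831326728880 + 45518478682201355214929097059822873990315549265600 + 43449456923919475432432319920740016081664842480800 + 41560350101140367804935262532881754512896805851200 + 39828668846926185813062959927345014741526105607400 + 38235522093049138380540441530251214151865061383104 + 36764925089470325365904270702164628992177943637600 + 35403261197267720722722631046528901992467649428800 + 34138859011651016411196822794867155492736661949200 + 32961656976766498603914173732975184613676777054400 + 31862935077540948650450367941876011793220884485920 + 30835098462136401919790678653428398509568597889600 + 29871501635194639359797219945508761056144579205550 + 28966304615946316954954879947160010721109894987200 + 28114354480183189985691501125184716288136074546400 + 27311087209320813128957458235893724394189329559360 + 26552445897950790542041973284896676494350737071600 + 25834812225033201608473271304223793345854771204800 + 25154948745427064724039764164638956678858593015200 + 24509950059646883577269513801443085994785295758400 + 23897201308155711487837775956407008844915663364440 + 23314342739664108768622220445275130580405525233600 + 22759239341100677607464548529911436995157774632800 + 22229954705261126965430489261773961716200617083200 + 21724728461959737716216159960370008040832421240400 + 21241956718360632433633578627917341195480589657280 + 20780175050570183902467631266440877256448402925600 + 20338043666515499138585341239495326676523968820800 + 19914334423463092906531479963672507370763052803700 + 19507919435229152234969613025638374567278092542400 + 19117761046524569190270220765125607075932530691552 + 18742902986788793323794334083456477525424049697600 + 18382462544735162682952135351082314496088971818800 + 18035623628796763387047378080307176486728802539200 + 17701630598633860361361315523264450996233824714400 + 17379782769567790172972927968296006432665936992320 + 17069429505825508205598411397433577746368330974600 + 16769965830284709816026509443092637785905728676800 + 16480828488383249301957086866487592306838388527200 + 16201492412308956940906966750106446674519093806400 + 15931467538770474325225183970938005896610442242960 + 15670295939774237041205098987807874652403713681600 + 15417549231068200959895339326714199254784298944800 + 15172826227400451738309699019940957996771849755200 + 14935750817597319679898609972754380528072289602775 + 14705970035788130146361708280865851596871177455040 + 14483152307973158477477439973580005360554947493600 + 14266985855615350141992702063526572444725769172800 + 14057177240091594992845750562592358144068037273200 + 13853450033713455934978420844293918170965601950400 + 13655543604660406564478729117946862197094664779680 + 13463212004594767035401563919102540194318683585600 + 13276222948975395271020986642448338247175368535800 + 13094356881181211774157685455565484298583925131200 + 12917406112516600804236635652111896672927385602400 + 12745174031016379460180147176750404717288353794368 + 12577474372713532362019882082319478339429296507600 + 12414130549691278694980662834497147451904240708800 + 12254975029823441788634756900721542997392647879200 + 12099848763623145057133051117168105744261095374400 + 11948600654077855743918887978203504422457831682220 + 11801087065755906907574210348842967330822549809600 + 11657171369832054384311110222637565290202762616800 + 11516723522002752524259169135617835587911163067200 + 11379619670550338803732274264955718497578887316400 + 11245741792073275994276600450073886515254429818560 + 11114977352630563482715244630886980858100308541600 + 10987218992255499534638057910991728204558925684800 + 10862364230979868858108079980185004020416210620200 + 10740315194676724264196753238834610716816028478400 + 10620978359180316216816789313958670597740294828640 + 10504264311277235818829791629189893997765126753600 + 10390087525285091951233815633220438628224201462800 + 10278366154045467306596892884476132836522865963200 + 10169021833257749569292670619747663338261984410400 + 10061979498170825889615905665855582671543437206080 + 9957167211731546453265739981836253685381526401850 + 9854516003363179994984649878930725296872438500800 + 9753959717614576117484806512819187283639046271200 + 9655434871982105651651626649053336907036631662400 + 9558880523262284595135110382562803537966265345776 + 9464238141843846133797138992636439146501252817600 + 9371451493394396661897167041728238762712024848800 + 9280466527439111257412728526760003434918704219200 + 9191231272367581341476067675541157248044485909400 + 9103695736440271042985819411964574798063109853120 + 9017811814398381693523689040153588243364401269600 + 8933533199310546350593561105198881811183425556800 + 8850815299316930180680657761632225498116912357200 + 8769615158956224399206523286754865631161711326400 + 8689891384783895086486463984148003216332968496160 + 8611604075011067202824423768074597781951590401600 + 8534714752912754102799205698716788873184165487300 + 8459186303771933270031071135011330564571916235200 + 8384982915142354908013254721546318892952864338400 + 8312070020228073560987052506576350902579361170240 + 8240414244191624650978543433243796153419194263600 + 8169983353215627859089837933814361998261765252800 + 8100746206154478470453483375053223337259546903200 + 8032672708623768567340428892909918939467449870400 + 7965733769385237162612591985469002948305221121480 = 5132037050394290529518519846830708391211676445544175, so H_120 = 5132037050394290529518519846830708391211676445544175/955888052326228459513511038256280353796626534577600; reducing by gcd(5132037050394290529518519846830708391211676445544175, 955888052326228459513511038256280353796626534577600) = 275 gives 18661952910524692834612799443020757786224277983797/3475956553913558034594585593659201286533187398464 ≈ 5.36887. (The PNT-adjacent estimate ln(120) + γ ≈ 5.36471 matches within O(1/n).)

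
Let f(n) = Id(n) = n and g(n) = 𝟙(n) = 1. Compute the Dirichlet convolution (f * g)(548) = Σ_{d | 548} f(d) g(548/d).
(Id * 𝟙)(548) = 966

Divisors of 548: [1, 2, 4, 137, 274, 548]. For each d | 548:
  d = 1: Id(1) · 𝟙(548/1) = 1 · 1 = 1
  d = 2: Id(2) · 𝟙(548/2) = 2 · 1 = 2
  d = 4: Id(4) · 𝟙(548/4) = 4 · 1 = 4
  d = 137: Id(137) · 𝟙(548/137) = 137 · 1 = 137
  d = 274: Id(274) · 𝟙(548/274) = 274 · 1 = 274
  d = 548: Id(548) · 𝟙(548/548) = 548 · 1 = 548
Summing: (Id * 𝟙)(548) = 1 + 2 + 4 + 137 + 274 + 548 = 966.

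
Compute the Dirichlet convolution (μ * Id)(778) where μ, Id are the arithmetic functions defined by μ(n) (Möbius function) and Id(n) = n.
(μ * Id)(778) = 388

Divisors of 778: [1, 2, 389, 778]. For each d | 778:
  d = 1: μ(1) · Id(778/1) = 1 · 778 = 778
  d = 2: μ(2) · Id(778/2) = -1 · 389 = -389
  d = 389: μ(389) · Id(778/389) = -1 · 2 = -2
  d = 778: μ(778) · Id(778/778) = 1 · 1 = 1
Summing: (μ * Id)(778) = 778 + -389 + -2 + 1 = 388.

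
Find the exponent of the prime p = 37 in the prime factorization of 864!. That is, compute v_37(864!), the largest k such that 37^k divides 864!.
v_37(864!) = 23

Legendre's formula: v_p(n!) = Σ_{k ≥ 1} ⌊n / p^k⌋. For p = 37, n = 864, the terms are:
  ⌊864/37^1⌋ = ⌊864/37⌋ = 23
(the next term ⌊864/37^2⌋ = 0, terminating the sum). Summing: v_37(864!) = 23 = 23.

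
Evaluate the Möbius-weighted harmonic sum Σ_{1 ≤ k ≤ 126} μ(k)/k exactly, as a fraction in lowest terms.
Σ μ(k)/k = 23090940688334333795050585396213953208427071/3161005464041760778814520629154366249327468699

Values of μ(k) for 1 ≤ k ≤ 126: μ(1) = 1, μ(2) = -1, μ(3) = -1, μ(5) = -1, μ(6) = 1, μ(7) = -1, μ(10) = 1, μ(11) = -1, μ(13) = -1, μ(14) = 1, μ(15) = 1, μ(17) = -1, μ(19) = -1, μ(21) = 1, μ(22) = 1, μ(23) = -1, μ(26) = 1, μ(29) = -1, μ(30) = -1, μ(31) = -1, μ(33) = 1, μ(34) = 1, μ(35) = 1, μ(37) = -1, μ(38) = 1, μ(39) = 1, μ(41) = -1, μ(42) = -1, μ(43) = -1, μ(46) = 1, μ(47) = -1, μ(51) = 1, μ(53) = -1, μ(55) = 1, μ(57) = 1, μ(58) = 1, μ(59) = -1, μ(61) = -1, μ(62) = 1, μ(65) = 1, μ(66) = -1, μ(67) = -1, μ(69) = 1, μ(70) = -1, μ(71) = -1, μ(73) = -1, μ(74) = 1, μ(77) = 1, μ(78) = -1, μ(79) = -1, μ(82) = 1, μ(83) = -1, μ(85) = 1, μ(86) = 1, μ(87) = 1, μ(89) = -1, μ(91) = 1, μ(93) = 1, μ(94) = 1, μ(95) = 1, μ(97) = -1, μ(101) = -1, μ(102) = -1, μ(103) = -1, μ(105) = -1, μ(106) = 1, μ(107) = -1, μ(109) = -1, μ(110) = -1, μ(111) = 1, μ(113) = -1, μ(114) = -1, μ(115) = 1, μ(118) = 1, μ(119) = 1, μ(122) = 1, μ(123) = 1, with μ = 0 on non-squarefree integers. Summing μ(k)/k for k where μ(k) ≠ 0 gives 23090940688334333795050585396213953208427071/3161005464041760778814520629154366249327468699 ≈ 0.0073. (PNT ⟺ this sum → 0 as n → ∞.)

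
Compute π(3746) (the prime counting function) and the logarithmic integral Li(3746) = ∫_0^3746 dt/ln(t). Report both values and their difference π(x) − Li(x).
π(3746) = 522;  Li(3746) ≈ 534.62;  π(x) − Li(x) ≈ -12.62.

Direct count of primes ≤ 3746 gives π(3746) = 522. Numerical evaluation of the logarithmic integral gives Li(3746) ≈ 534.62. The difference π(x) − Li(x) ≈ -12.62 is typically negative for small/moderate x (Li(x) overestimates), though Littlewood's theorem shows this sign changes infinitely often.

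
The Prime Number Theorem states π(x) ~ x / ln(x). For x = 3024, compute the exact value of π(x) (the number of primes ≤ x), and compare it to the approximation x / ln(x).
π(3024) = 434;  x/ln(x) ≈ 377.32;  relative error ≈ 13.06%.

Directly count primes up to 3024: π(3024) = 434. The PNT approximation gives 3024/ln(3024) ≈ 3024/8.01434 ≈ 377.32. Relative error (π(x) − x/ln(x)) / π(x) ≈ 13.06%; the approximation is known to undercount slightly (Li(x) is a better estimate).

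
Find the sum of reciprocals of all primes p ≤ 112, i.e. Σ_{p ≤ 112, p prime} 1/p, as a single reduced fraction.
Σ 1/p = 514977313070181206962860776592994315598662571/279734996817854936178276161872067809674997230

π(112) = 29, so the primes ≤ 112 are [2, 3, 5, 7, 11, 13, 17, 19, 23, 29, 31, 37, 41, 43, 47, 53, 59, 61, 67, 71, 73, 79, 83, 89, 97, 101, 103, 107, 109]. Summing 1/p over these primes: 514977313070181206962860776592994315598662571/279734996817854936178276161872067809674997230 ≈ 1.8409. Mertens estimate ln ln(112) + 0.2615 ≈ 1.8130.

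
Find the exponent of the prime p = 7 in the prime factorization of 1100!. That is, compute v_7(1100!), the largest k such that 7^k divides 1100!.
v_7(1100!) = 182

Legendre's formula: v_p(n!) = Σ_{k ≥ 1} ⌊n / p^k⌋. For p = 7, n = 1100, the terms are:
  ⌊1100/7^1⌋ = ⌊1100/7⌋ = 157
  ⌊1100/7^2⌋ = ⌊1100/49⌋ = 22
  ⌊1100/7^3⌋ = ⌊1100/343⌋ = 3
(the next term ⌊1100/7^4⌋ = 0, terminating the sum). Summing: v_7(1100!) = 157 + 22 + 3 = 182.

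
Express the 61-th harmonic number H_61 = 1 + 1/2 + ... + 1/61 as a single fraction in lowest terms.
H_61 = 925372872575832277072279171/197044480683803711251893600

Direct summation: H_61 = 1 + 1/2 + ... + 1/61. The least common denominator is lcm(1, ..., 61) = 591133442051411133755680800; over this denominator the numerator is 591133442051411133755680800 + 295566721025705566877840400 + 197044480683803711251893600 + 147783360512852783438920200 + 118226688410282226751136160 + 98522240341901855625946800 + 84447634578773019107954400 + 73891680256426391719460100 + 65681493561267903750631200 + 59113344205141113375568080 + 53739403822855557614152800 + 49261120170950927812973400 + 45471803234723933365821600 + 42223817289386509553977200 + 39408896136760742250378720 + 36945840128213195859730050 + 34772555414788890220922400 + 32840746780633951875315600 + 31112286423758480723983200 + 29556672102570556687784040 + 28149211526257673035984800 + 26869701911427778807076400 + 25701454002235266685029600 + 24630560085475463906486700 + 23645337682056445350227232 + 22735901617361966682910800 + 21893831187089301250210400 + 21111908644693254776988600 + 20383911794876245991575200 + 19704448068380371125189360 + 19068820711335843024376800 + 18472920064106597929865025 + 17913134607618519204717600 + 17386277707394445110461200 + 16889526915754603821590880 + 16420373390316975937657800 + 15976579514903003615018400 + 15556143211879240361991600 + 15157267744907977788607200 + 14778336051285278343892020 + 14417888830522222774528800 + 14074605763128836517992400 + 13747289350032817064085600 + 13434850955713889403538200 + 13136298712253580750126240 + 12850727001117633342514800 + 12577307277689598590546400 + 12315280042737731953243350 + 12063947796967574158279200 + 11822668841028222675113616 + 11590851804929630073640800 + 11367950808680983341455400 + 11153461170781342146333600 + 10946915593544650625105200 + 10747880764571111522830560 + 10555954322346627388494300 + 10370762141252826907994400 + 10191955897438122995787600 + 10019210882227307351791200 + 9852224034190185562594680 + 9690712164777231700912800 = 2776118617727496831216837513, so H_61 = 2776118617727496831216837513/591133442051411133755680800; reducing by gcd(2776118617727496831216837513, 591133442051411133755680800) = 3 gives 925372872575832277072279171/197044480683803711251893600 ≈ 4.69626. (The PNT-adjacent estimate ln(61) + γ ≈ 4.68809 matches within O(1/n).)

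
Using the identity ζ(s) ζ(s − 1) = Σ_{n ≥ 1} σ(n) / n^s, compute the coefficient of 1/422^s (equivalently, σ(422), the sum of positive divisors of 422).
σ(422) = 636

In the product (Σ m^0/m^s)(Σ k / k^s) = Σ (Σ_{d | n} d) / n^s, the coefficient of 1/n^s is σ(n) = Σ_{d | n} d. For n = 422, divisors are [1, 2, 211, 422]; summing: σ(422) = 636.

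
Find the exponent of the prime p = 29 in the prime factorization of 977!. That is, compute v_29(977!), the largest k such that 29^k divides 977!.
v_29(977!) = 34

Legendre's formula: v_p(n!) = Σ_{k ≥ 1} ⌊n / p^k⌋. For p = 29, n = 977, the terms are:
  ⌊977/29^1⌋ = ⌊977/29⌋ = 33
  ⌊977/29^2⌋ = ⌊977/841⌋ = 1
(the next term ⌊977/29^3⌋ = 0, terminating the sum). Summing: v_29(977!) = 33 + 1 = 34.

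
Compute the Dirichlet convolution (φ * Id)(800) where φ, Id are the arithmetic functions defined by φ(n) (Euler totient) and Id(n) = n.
(φ * Id)(800) = 7280

Divisors of 800: [1, 2, 4, 5, 8, 10, 16, 20, 25, 32, 40, 50, 80, 100, 160, 200, 400, 800]. For each d | 800:
  d = 1: φ(1) · Id(800/1) = 1 · 800 = 800
  d = 2: φ(2) · Id(800/2) = 1 · 400 = 400
  d = 4: φ(4) · Id(800/4) = 2 · 200 = 400
  d = 5: φ(5) · Id(800/5) = 4 · 160 = 640
  d = 8: φ(8) · Id(800/8) = 4 · 100 = 400
  d = 10: φ(10) · Id(800/10) = 4 · 80 = 320
  d = 16: φ(16) · Id(800/16) = 8 · 50 = 400
  d = 20: φ(20) · Id(800/20) = 8 · 40 = 320
  d = 25: φ(25) · Id(800/25) = 20 · 32 = 640
  d = 32: φ(32) · Id(800/32) = 16 · 25 = 400
  d = 40: φ(40) · Id(800/40) = 16 · 20 = 320
  d = 50: φ(50) · Id(800/50) = 20 · 16 = 320
  d = 80: φ(80) · Id(800/80) = 32 · 10 = 320
  d = 100: φ(100) · Id(800/100) = 40 · 8 = 320
  d = 160: φ(160) · Id(800/160) = 64 · 5 = 320
  d = 200: φ(200) · Id(800/200) = 80 · 4 = 320
  d = 400: φ(400) · Id(800/400) = 160 · 2 = 320
  d = 800: φ(800) · Id(800/800) = 320 · 1 = 320
Summing: (φ * Id)(800) = 800 + 400 + 400 + 640 + 400 + 320 + 400 + 320 + 640 + 400 + 320 + 320 + 320 + 320 + 320 + 320 + 320 + 320 = 7280.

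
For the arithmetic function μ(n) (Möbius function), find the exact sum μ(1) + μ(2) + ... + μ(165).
Σ_{n ≤ 165} μ(n) = -1

Compute μ(n) for each 1 ≤ n ≤ 165: μ(1) = 1, μ(2) = -1, μ(3) = -1, μ(4) = 0, μ(5) = -1, μ(6) = 1, μ(7) = -1, μ(8) = 0, μ(9) = 0, μ(10) = 1, μ(11) = -1, μ(12) = 0, μ(13) = -1, μ(14) = 1, μ(15) = 1, μ(16) = 0, μ(17) = -1, μ(18) = 0, μ(19) = -1, μ(20) = 0, μ(21) = 1, μ(22) = 1, μ(23) = -1, μ(24) = 0, μ(25) = 0, μ(26) = 1, μ(27) = 0, μ(28) = 0, μ(29) = -1, μ(30) = -1, μ(31) = -1, μ(32) = 0, μ(33) = 1, μ(34) = 1, μ(35) = 1, μ(36) = 0, μ(37) = -1, μ(38) = 1, μ(39) = 1, μ(40) = 0, μ(41) = -1, μ(42) = -1, μ(43) = -1, μ(44) = 0, μ(45) = 0, μ(46) = 1, μ(47) = -1, μ(48) = 0, μ(49) = 0, μ(50) = 0, μ(51) = 1, μ(52) = 0, μ(53) = -1, μ(54) = 0, μ(55) = 1, μ(56) = 0, μ(57) = 1, μ(58) = 1, μ(59) = -1, μ(60) = 0, μ(61) = -1, μ(62) = 1, μ(63) = 0, μ(64) = 0, μ(65) = 1, μ(66) = -1, μ(67) = -1, μ(68) = 0, μ(69) = 1, μ(70) = -1, μ(71) = -1, μ(72) = 0, μ(73) = -1, μ(74) = 1, μ(75) = 0, μ(76) = 0, μ(77) = 1, μ(78) = -1, μ(79) = -1, μ(80) = 0, μ(81) = 0, μ(82) = 1, μ(83) = -1, μ(84) = 0, μ(85) = 1, μ(86) = 1, μ(87) = 1, μ(88) = 0, μ(89) = -1, μ(90) = 0, μ(91) = 1, μ(92) = 0, μ(93) = 1, μ(94) = 1, μ(95) = 1, μ(96) = 0, μ(97) = -1, μ(98) = 0, μ(99) = 0, μ(100) = 0, μ(101) = -1, μ(102) = -1, μ(103) = -1, μ(104) = 0, μ(105) = -1, μ(106) = 1, μ(107) = -1, μ(108) = 0, μ(109) = -1, μ(110) = -1, μ(111) = 1, μ(112) = 0, μ(113) = -1, μ(114) = -1, μ(115) = 1, μ(116) = 0, μ(117) = 0, μ(118) = 1, μ(119) = 1, μ(120) = 0, μ(121) = 0, μ(122) = 1, μ(123) = 1, μ(124) = 0, μ(125) = 0, μ(126) = 0, μ(127) = -1, μ(128) = 0, μ(129) = 1, μ(130) = -1, μ(131) = -1, μ(132) = 0, μ(133) = 1, μ(134) = 1, μ(135) = 0, μ(136) = 0, μ(137) = -1, μ(138) = -1, μ(139) = -1, μ(140) = 0, μ(141) = 1, μ(142) = 1, μ(143) = 1, μ(144) = 0, μ(145) = 1, μ(146) = 1, μ(147) = 0, μ(148) = 0, μ(149) = -1, μ(150) = 0, μ(151) = -1, μ(152) = 0, μ(153) = 0, μ(154) = -1, μ(155) = 1, μ(156) = 0, μ(157) = -1, μ(158) = 1, μ(159) = 1, μ(160) = 0, μ(161) = 1, μ(162) = 0, μ(163) = -1, μ(164) = 0, μ(165) = -1. Summing all 165 values: -1. (Mertens function M(x) = Σ_{n ≤ x} μ(n); on average M(x) should be small (PNT ⟺ M(x) = o(x)).)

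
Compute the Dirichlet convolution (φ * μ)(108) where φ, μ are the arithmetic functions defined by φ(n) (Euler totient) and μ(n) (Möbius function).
(φ * μ)(108) = 12

Divisors of 108: [1, 2, 3, 4, 6, 9, 12, 18, 27, 36, 54, 108]. For each d | 108:
  d = 1: φ(1) · μ(108/1) = 1 · 0 = 0
  d = 2: φ(2) · μ(108/2) = 1 · 0 = 0
  d = 3: φ(3) · μ(108/3) = 2 · 0 = 0
  d = 4: φ(4) · μ(108/4) = 2 · 0 = 0
  d = 6: φ(6) · μ(108/6) = 2 · 0 = 0
  d = 9: φ(9) · μ(108/9) = 6 · 0 = 0
  d = 12: φ(12) · μ(108/12) = 4 · 0 = 0
  d = 18: φ(18) · μ(108/18) = 6 · 1 = 6
  d = 27: φ(27) · μ(108/27) = 18 · 0 = 0
  d = 36: φ(36) · μ(108/36) = 12 · -1 = -12
  d = 54: φ(54) · μ(108/54) = 18 · -1 = -18
  d = 108: φ(108) · μ(108/108) = 36 · 1 = 36
Summing: (φ * μ)(108) = 0 + 0 + 0 + 0 + 0 + 0 + 0 + 6 + 0 + -12 + -18 + 36 = 12.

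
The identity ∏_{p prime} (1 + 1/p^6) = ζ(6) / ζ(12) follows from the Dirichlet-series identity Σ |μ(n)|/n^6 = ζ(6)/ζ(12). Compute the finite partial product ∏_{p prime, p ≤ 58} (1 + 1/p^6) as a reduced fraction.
∏ = 360549358903447598496102606972302575686854635195266223026920975630213276302501208168000000/354490140797970318435085924328566932610522860437094896232244152761372626351680260596056897

The primes p ≤ 58 are [2, 3, 5, 7, 11, 13, 17, 19, 23, 29, 31, 37, 41, 43, 47, 53]. For each, (1 + 1/p^6) = (p^6 + 1)/p^6. Multiplying these fractions over p ∈ [2, 3, 5, 7, 11, 13, 17, 19, 23, 29, 31, 37, 41, 43, 47, 53] gives 360549358903447598496102606972302575686854635195266223026920975630213276302501208168000000/354490140797970318435085924328566932610522860437094896232244152761372626351680260596056897. (In the limit P → ∞ this tends to ζ(6)/ζ(12).)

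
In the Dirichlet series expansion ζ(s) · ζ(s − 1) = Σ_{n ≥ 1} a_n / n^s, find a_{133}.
σ(133) = 160

In the product (Σ m^0/m^s)(Σ k / k^s) = Σ (Σ_{d | n} d) / n^s, the coefficient of 1/n^s is σ(n) = Σ_{d | n} d. For n = 133, divisors are [1, 7, 19, 133]; summing: σ(133) = 160.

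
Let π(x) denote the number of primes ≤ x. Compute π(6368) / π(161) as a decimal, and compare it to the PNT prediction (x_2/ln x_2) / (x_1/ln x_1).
π(6368)/π(161) = 830/37 ≈ 22.4324;  PNT prediction ≈ 22.9459.

π(161) = 37 and π(6368) = 830, so π(6368)/π(161) ≈ 22.4324. The PNT-predicted ratio is (6368/ln(6368)) / (161/ln(161)) ≈ 22.9459. The two agree to within a few percent, as expected.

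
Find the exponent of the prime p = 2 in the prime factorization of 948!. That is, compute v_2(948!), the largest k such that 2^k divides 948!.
v_2(948!) = 942

Legendre's formula: v_p(n!) = Σ_{k ≥ 1} ⌊n / p^k⌋. For p = 2, n = 948, the terms are:
  ⌊948/2^1⌋ = ⌊948/2⌋ = 474
  ⌊948/2^2⌋ = ⌊948/4⌋ = 237
  ⌊948/2^3⌋ = ⌊948/8⌋ = 118
  ⌊948/2^4⌋ = ⌊948/16⌋ = 59
  ⌊948/2^5⌋ = ⌊948/32⌋ = 29
  ⌊948/2^6⌋ = ⌊948/64⌋ = 14
  ⌊948/2^7⌋ = ⌊948/128⌋ = 7
  ⌊948/2^8⌋ = ⌊948/256⌋ = 3
  ⌊948/2^9⌋ = ⌊948/512⌋ = 1
(the next term ⌊948/2^10⌋ = 0, terminating the sum). Summing: v_2(948!) = 474 + 237 + 118 + 59 + 29 + 14 + 7 + 3 + 1 = 942.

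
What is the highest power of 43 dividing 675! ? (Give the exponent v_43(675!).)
v_43(675!) = 15

Legendre's formula: v_p(n!) = Σ_{k ≥ 1} ⌊n / p^k⌋. For p = 43, n = 675, the terms are:
  ⌊675/43^1⌋ = ⌊675/43⌋ = 15
(the next term ⌊675/43^2⌋ = 0, terminating the sum). Summing: v_43(675!) = 15 = 15.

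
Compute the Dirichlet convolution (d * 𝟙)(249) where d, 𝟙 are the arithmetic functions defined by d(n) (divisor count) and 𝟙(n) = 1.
(d * 𝟙)(249) = 9

Divisors of 249: [1, 3, 83, 249]. For each d | 249:
  d = 1: d(1) · 𝟙(249/1) = 1 · 1 = 1
  d = 3: d(3) · 𝟙(249/3) = 2 · 1 = 2
  d = 83: d(83) · 𝟙(249/83) = 2 · 1 = 2
  d = 249: d(249) · 𝟙(249/249) = 4 · 1 = 4
Summing: (d * 𝟙)(249) = 1 + 2 + 2 + 4 = 9.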